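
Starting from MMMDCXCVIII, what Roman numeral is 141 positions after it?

MMMDCXCVIII = 3698
3698 + 141 = 3839

MMMDCCCXXXIX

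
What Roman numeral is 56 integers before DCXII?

DCXII = 612
612 - 56 = 556

DLVI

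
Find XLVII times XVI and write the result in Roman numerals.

XLVII = 47
XVI = 16
47 × 16 = 752

DCCLII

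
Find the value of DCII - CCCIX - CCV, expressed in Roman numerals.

DCII = 602, CCCIX = 309, CCV = 205
602 - 309 = 293
293 - 205 = 88

LXXXVIII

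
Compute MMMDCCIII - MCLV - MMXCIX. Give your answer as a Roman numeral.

MMMDCCIII = 3703, MCLV = 1155, MMXCIX = 2099
3703 - 1155 = 2548
2548 - 2099 = 449

CDXLIX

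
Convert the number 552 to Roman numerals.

Convert 552 to Roman numerals:
  552 contains 1×500 (D)
  52 contains 1×50 (L)
  2 contains 2×1 (II)

DLII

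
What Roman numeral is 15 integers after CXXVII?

CXXVII = 127
127 + 15 = 142

CXLII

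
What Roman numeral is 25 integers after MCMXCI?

MCMXCI = 1991
1991 + 25 = 2016

MMXVI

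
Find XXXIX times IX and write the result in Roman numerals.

XXXIX = 39
IX = 9
39 × 9 = 351

CCCLI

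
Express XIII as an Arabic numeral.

XIII: X=10, I=1, I=1, I=1
10 + 1 + 1 + 1 = 13

13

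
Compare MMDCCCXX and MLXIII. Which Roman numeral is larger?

MMDCCCXX = 2820
MLXIII = 1063
2820 is larger

MMDCCCXX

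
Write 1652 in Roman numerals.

Convert 1652 to Roman numerals:
  1652 contains 1×1000 (M)
  652 contains 1×500 (D)
  152 contains 1×100 (C)
  52 contains 1×50 (L)
  2 contains 2×1 (II)

MDCLII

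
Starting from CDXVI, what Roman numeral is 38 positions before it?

CDXVI = 416
416 - 38 = 378

CCCLXXVIII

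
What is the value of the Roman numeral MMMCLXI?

MMMCLXI: M=1000, M=1000, M=1000, C=100, L=50, X=10, I=1
1000 + 1000 + 1000 + 100 + 50 + 10 + 1 = 3161

3161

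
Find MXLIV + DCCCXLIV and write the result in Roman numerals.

MXLIV = 1044
DCCCXLIV = 844
1044 + 844 = 1888

MDCCCLXXXVIII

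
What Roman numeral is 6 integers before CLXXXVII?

CLXXXVII = 187
187 - 6 = 181

CLXXXI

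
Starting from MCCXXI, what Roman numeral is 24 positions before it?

MCCXXI = 1221
1221 - 24 = 1197

MCXCVII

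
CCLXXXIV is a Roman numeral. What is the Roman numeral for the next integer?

CCLXXXIV = 284; next is 285

CCLXXXV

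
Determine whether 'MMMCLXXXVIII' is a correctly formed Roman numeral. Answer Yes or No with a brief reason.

'MMMCLXXXVIII': Check the rules: uses only the symbols I, V, X, L, C, D, M; no symbol is repeated more than three times in a row; V, L and D each appear at most once; no smaller symbol precedes a larger one (values never increase from left to right). Value: M (1000) + M (1000) + M (1000) + C (100) + L (50) + X (10) + X (10) + X (10) + V (5) + I (1) + I (1) + I (1) = 3188. So it is a valid standard Roman numeral.

Yes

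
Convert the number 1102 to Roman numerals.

Convert 1102 to Roman numerals:
  1102 contains 1×1000 (M)
  102 contains 1×100 (C)
  2 contains 2×1 (II)

MCII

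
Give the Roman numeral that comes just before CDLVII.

CDLVII = 457; previous is 456

CDLVI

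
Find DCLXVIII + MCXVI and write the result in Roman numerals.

DCLXVIII = 668
MCXVI = 1116
668 + 1116 = 1784

MDCCLXXXIV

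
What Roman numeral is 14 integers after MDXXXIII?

MDXXXIII = 1533
1533 + 14 = 1547

MDXLVII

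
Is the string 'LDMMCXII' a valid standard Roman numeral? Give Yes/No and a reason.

'LDMMCXII': Invalid subtractive combination: LD

No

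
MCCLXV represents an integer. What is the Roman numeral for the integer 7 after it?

MCCLXV = 1265
1265 + 7 = 1272

MCCLXXII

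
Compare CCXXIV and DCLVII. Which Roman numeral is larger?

CCXXIV = 224
DCLVII = 657
657 is larger

DCLVII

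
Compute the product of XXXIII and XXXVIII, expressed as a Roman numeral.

XXXIII = 33
XXXVIII = 38
33 × 38 = 1254

MCCLIV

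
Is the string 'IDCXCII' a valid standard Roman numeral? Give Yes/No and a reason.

'IDCXCII': Invalid subtractive combination: ID

No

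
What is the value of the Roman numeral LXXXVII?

LXXXVII: L=50, X=10, X=10, X=10, V=5, I=1, I=1
50 + 10 + 10 + 10 + 5 + 1 + 1 = 87

87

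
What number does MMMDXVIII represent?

MMMDXVIII: M=1000, M=1000, M=1000, D=500, X=10, V=5, I=1, I=1, I=1
1000 + 1000 + 1000 + 500 + 10 + 5 + 1 + 1 + 1 = 3518

3518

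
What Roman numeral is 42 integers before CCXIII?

CCXIII = 213
213 - 42 = 171

CLXXI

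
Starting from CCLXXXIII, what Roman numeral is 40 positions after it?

CCLXXXIII = 283
283 + 40 = 323

CCCXXIII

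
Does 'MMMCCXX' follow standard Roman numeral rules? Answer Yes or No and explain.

'MMMCCXX': Check the rules: uses only the symbols I, V, X, L, C, D, M; no symbol is repeated more than three times in a row; V, L and D each appear at most once; no smaller symbol precedes a larger one (values never increase from left to right). Value: M (1000) + M (1000) + M (1000) + C (100) + C (100) + X (10) + X (10) = 3220. So it is a valid standard Roman numeral.

Yes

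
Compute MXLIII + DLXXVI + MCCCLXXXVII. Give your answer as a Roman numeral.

MXLIII = 1043, DLXXVI = 576, MCCCLXXXVII = 1387
1043 + 576 = 1619
1619 + 1387 = 3006

MMMVI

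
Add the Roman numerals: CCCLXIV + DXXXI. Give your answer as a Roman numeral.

CCCLXIV = 364
DXXXI = 531
364 + 531 = 895

DCCCXCV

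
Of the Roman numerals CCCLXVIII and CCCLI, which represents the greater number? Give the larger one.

CCCLXVIII = 368
CCCLI = 351
368 is larger

CCCLXVIII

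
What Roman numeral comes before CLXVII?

CLXVII = 167; previous is 166

CLXVI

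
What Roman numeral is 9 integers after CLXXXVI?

CLXXXVI = 186
186 + 9 = 195

CXCV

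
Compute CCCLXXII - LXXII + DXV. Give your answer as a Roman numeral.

CCCLXXII = 372, LXXII = 72, DXV = 515
372 - 72 = 300
300 + 515 = 815

DCCCXV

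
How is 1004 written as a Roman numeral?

Convert 1004 to Roman numerals:
  1004 contains 1×1000 (M)
  4 contains 1×4 (IV)

MIV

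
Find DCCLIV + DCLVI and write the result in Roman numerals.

DCCLIV = 754
DCLVI = 656
754 + 656 = 1410

MCDX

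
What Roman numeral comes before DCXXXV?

DCXXXV = 635; previous is 634

DCXXXIV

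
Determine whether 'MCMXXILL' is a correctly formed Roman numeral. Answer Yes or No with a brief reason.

'MCMXXILL': L should not appear more than once

No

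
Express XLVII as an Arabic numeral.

XLVII: XL=40, V=5, I=1, I=1
40 + 5 + 1 + 1 = 47

47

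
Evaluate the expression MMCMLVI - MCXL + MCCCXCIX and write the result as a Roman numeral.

MMCMLVI = 2956, MCXL = 1140, MCCCXCIX = 1399
2956 - 1140 = 1816
1816 + 1399 = 3215

MMMCCXV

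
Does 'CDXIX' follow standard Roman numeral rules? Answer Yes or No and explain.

'CDXIX': Check the rules: uses only the symbols I, V, X, L, C, D, M; no symbol is repeated more than three times in a row; V, L and D each appear at most once; the only places a smaller symbol precedes a larger one are the allowed subtractive pairs CD, IX, the symbol right after such a pair (if any) is smaller than the pair's first symbol, and otherwise the values never increase from left to right. Value: CD (400) + X (10) + IX (9) = 419. So it is a valid standard Roman numeral.

Yes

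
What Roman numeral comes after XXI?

XXI = 21, so the next integer is 21 + 1 = 22

XXII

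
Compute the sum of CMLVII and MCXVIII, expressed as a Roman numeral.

CMLVII = 957
MCXVIII = 1118
957 + 1118 = 2075

MMLXXV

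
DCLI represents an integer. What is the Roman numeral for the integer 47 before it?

DCLI = 651
651 - 47 = 604

DCIV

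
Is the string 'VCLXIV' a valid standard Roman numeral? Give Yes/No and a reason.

'VCLXIV': V should not appear more than once

No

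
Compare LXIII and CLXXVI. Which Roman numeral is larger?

LXIII = 63
CLXXVI = 176
176 is larger

CLXXVI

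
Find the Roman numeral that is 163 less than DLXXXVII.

DLXXXVII = 587
587 - 163 = 424

CDXXIV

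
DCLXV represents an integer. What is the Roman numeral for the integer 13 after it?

DCLXV = 665
665 + 13 = 678

DCLXXVIII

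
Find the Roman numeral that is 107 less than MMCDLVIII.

MMCDLVIII = 2458
2458 - 107 = 2351

MMCCCLI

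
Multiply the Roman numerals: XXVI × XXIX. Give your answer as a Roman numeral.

XXVI = 26
XXIX = 29
26 × 29 = 754

DCCLIV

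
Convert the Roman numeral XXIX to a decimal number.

XXIX: X=10, X=10, IX=9
10 + 10 + 9 = 29

29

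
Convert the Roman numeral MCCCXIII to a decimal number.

MCCCXIII: M=1000, C=100, C=100, C=100, X=10, I=1, I=1, I=1
1000 + 100 + 100 + 100 + 10 + 1 + 1 + 1 = 1313

1313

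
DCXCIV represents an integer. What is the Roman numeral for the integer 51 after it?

DCXCIV = 694
694 + 51 = 745

DCCXLV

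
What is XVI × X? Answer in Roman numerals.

XVI = 16
X = 10
16 × 10 = 160

CLX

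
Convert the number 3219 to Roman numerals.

Convert 3219 to Roman numerals:
  3219 contains 3×1000 (MMM)
  219 contains 2×100 (CC)
  19 contains 1×10 (X)
  9 contains 1×9 (IX)

MMMCCXIX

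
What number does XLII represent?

XLII: XL=40, I=1, I=1
40 + 1 + 1 = 42

42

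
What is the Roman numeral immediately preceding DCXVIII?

DCXVIII = 618; previous is 617

DCXVII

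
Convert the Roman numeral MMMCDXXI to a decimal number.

MMMCDXXI: M=1000, M=1000, M=1000, CD=400, X=10, X=10, I=1
1000 + 1000 + 1000 + 400 + 10 + 10 + 1 = 3421

3421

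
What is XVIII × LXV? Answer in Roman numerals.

XVIII = 18
LXV = 65
18 × 65 = 1170

MCLXX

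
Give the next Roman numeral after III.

III = 3, so the next integer is 3 + 1 = 4

IV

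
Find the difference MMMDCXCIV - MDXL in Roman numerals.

MMMDCXCIV = 3694
MDXL = 1540
3694 - 1540 = 2154

MMCLIV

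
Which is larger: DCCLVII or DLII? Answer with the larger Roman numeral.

DCCLVII = 757
DLII = 552
757 is larger

DCCLVII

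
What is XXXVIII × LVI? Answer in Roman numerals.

XXXVIII = 38
LVI = 56
38 × 56 = 2128

MMCXXVIII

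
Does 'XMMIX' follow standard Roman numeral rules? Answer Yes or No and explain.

'XMMIX': Invalid subtractive combination: XM

No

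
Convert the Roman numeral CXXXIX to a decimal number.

CXXXIX: C=100, X=10, X=10, X=10, IX=9
100 + 10 + 10 + 10 + 9 = 139

139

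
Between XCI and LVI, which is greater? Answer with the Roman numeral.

XCI = 91
LVI = 56
91 is larger

XCI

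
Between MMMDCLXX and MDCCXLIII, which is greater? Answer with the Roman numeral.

MMMDCLXX = 3670
MDCCXLIII = 1743
3670 is larger

MMMDCLXX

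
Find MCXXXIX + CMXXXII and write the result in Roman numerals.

MCXXXIX = 1139
CMXXXII = 932
1139 + 932 = 2071

MMLXXI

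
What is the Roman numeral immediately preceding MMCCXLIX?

MMCCXLIX = 2249; previous is 2248

MMCCXLVIII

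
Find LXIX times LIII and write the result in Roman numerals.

LXIX = 69
LIII = 53
69 × 53 = 3657

MMMDCLVII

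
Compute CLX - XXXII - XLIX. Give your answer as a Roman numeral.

CLX = 160, XXXII = 32, XLIX = 49
160 - 32 = 128
128 - 49 = 79

LXXIX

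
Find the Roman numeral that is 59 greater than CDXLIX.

CDXLIX = 449
449 + 59 = 508

DVIII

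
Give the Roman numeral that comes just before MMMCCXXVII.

MMMCCXXVII = 3227, so the previous integer is 3227 - 1 = 3226

MMMCCXXVI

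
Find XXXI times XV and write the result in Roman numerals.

XXXI = 31
XV = 15
31 × 15 = 465

CDLXV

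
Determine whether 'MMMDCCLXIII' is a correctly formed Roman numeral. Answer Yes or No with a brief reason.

'MMMDCCLXIII': Check the rules: uses only the symbols I, V, X, L, C, D, M; no symbol is repeated more than three times in a row; V, L and D each appear at most once; no smaller symbol precedes a larger one (values never increase from left to right). Value: M (1000) + M (1000) + M (1000) + D (500) + C (100) + C (100) + L (50) + X (10) + I (1) + I (1) + I (1) = 3763. So it is a valid standard Roman numeral.

Yes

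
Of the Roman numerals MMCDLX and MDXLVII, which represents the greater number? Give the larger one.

MMCDLX = 2460
MDXLVII = 1547
2460 is larger

MMCDLX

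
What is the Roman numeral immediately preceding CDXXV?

CDXXV = 425, so the previous integer is 425 - 1 = 424

CDXXIV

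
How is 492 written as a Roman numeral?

Convert 492 to Roman numerals:
  492 contains 1×400 (CD)
  92 contains 1×90 (XC)
  2 contains 2×1 (II)

CDXCII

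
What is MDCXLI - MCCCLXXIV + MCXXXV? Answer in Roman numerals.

MDCXLI = 1641, MCCCLXXIV = 1374, MCXXXV = 1135
1641 - 1374 = 267
267 + 1135 = 1402

MCDII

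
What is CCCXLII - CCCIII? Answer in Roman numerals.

CCCXLII = 342
CCCIII = 303
342 - 303 = 39

XXXIX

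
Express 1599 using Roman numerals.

Convert 1599 to Roman numerals:
  1599 contains 1×1000 (M)
  599 contains 1×500 (D)
  99 contains 1×90 (XC)
  9 contains 1×9 (IX)

MDXCIX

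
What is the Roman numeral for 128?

Convert 128 to Roman numerals:
  128 contains 1×100 (C)
  28 contains 2×10 (XX)
  8 contains 1×5 (V)
  3 contains 3×1 (III)

CXXVIII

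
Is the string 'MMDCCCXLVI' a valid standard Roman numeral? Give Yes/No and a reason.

'MMDCCCXLVI': Check the rules: uses only the symbols I, V, X, L, C, D, M; no symbol is repeated more than three times in a row; V, L and D each appear at most once; the only place a smaller symbol precedes a larger one is the allowed subtractive pair XL, the symbol right after such a pair (if any) is smaller than the pair's first symbol, and otherwise the values never increase from left to right. Value: M (1000) + M (1000) + D (500) + C (100) + C (100) + C (100) + XL (40) + V (5) + I (1) = 2846. So it is a valid standard Roman numeral.

Yes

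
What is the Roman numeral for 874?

Convert 874 to Roman numerals:
  874 contains 1×500 (D)
  374 contains 3×100 (CCC)
  74 contains 1×50 (L)
  24 contains 2×10 (XX)
  4 contains 1×4 (IV)

DCCCLXXIV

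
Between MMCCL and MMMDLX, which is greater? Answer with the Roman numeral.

MMCCL = 2250
MMMDLX = 3560
3560 is larger

MMMDLX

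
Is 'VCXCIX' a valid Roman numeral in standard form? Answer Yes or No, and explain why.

'VCXCIX': Invalid subtractive combination: VC

No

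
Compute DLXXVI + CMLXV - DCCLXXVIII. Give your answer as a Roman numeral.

DLXXVI = 576, CMLXV = 965, DCCLXXVIII = 778
576 + 965 = 1541
1541 - 778 = 763

DCCLXIII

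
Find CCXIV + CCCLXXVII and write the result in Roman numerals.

CCXIV = 214
CCCLXXVII = 377
214 + 377 = 591

DXCI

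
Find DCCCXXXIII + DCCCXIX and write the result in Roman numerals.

DCCCXXXIII = 833
DCCCXIX = 819
833 + 819 = 1652

MDCLII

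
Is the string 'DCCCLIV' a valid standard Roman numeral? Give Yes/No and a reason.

'DCCCLIV': Check the rules: uses only the symbols I, V, X, L, C, D, M; no symbol is repeated more than three times in a row; V, L and D each appear at most once; the only place a smaller symbol precedes a larger one is the allowed subtractive pair IV, the symbol right after such a pair (if any) is smaller than the pair's first symbol, and otherwise the values never increase from left to right. Value: D (500) + C (100) + C (100) + C (100) + L (50) + IV (4) = 854. So it is a valid standard Roman numeral.

Yes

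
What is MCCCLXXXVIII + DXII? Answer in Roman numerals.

MCCCLXXXVIII = 1388
DXII = 512
1388 + 512 = 1900

MCM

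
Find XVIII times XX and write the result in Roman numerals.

XVIII = 18
XX = 20
18 × 20 = 360

CCCLX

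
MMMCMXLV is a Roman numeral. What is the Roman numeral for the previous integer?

MMMCMXLV = 3945; previous is 3944

MMMCMXLIV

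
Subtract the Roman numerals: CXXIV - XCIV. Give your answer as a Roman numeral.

CXXIV = 124
XCIV = 94
124 - 94 = 30

XXX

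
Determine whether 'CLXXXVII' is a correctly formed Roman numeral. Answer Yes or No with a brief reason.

'CLXXXVII': Check the rules: uses only the symbols I, V, X, L, C, D, M; no symbol is repeated more than three times in a row; V, L and D each appear at most once; no smaller symbol precedes a larger one (values never increase from left to right). Value: C (100) + L (50) + X (10) + X (10) + X (10) + V (5) + I (1) + I (1) = 187. So it is a valid standard Roman numeral.

Yes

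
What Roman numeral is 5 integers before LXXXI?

LXXXI = 81
81 - 5 = 76

LXXVI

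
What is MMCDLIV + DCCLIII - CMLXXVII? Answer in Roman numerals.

MMCDLIV = 2454, DCCLIII = 753, CMLXXVII = 977
2454 + 753 = 3207
3207 - 977 = 2230

MMCCXXX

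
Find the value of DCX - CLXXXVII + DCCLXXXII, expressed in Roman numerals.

DCX = 610, CLXXXVII = 187, DCCLXXXII = 782
610 - 187 = 423
423 + 782 = 1205

MCCV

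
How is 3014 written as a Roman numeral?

Convert 3014 to Roman numerals:
  3014 contains 3×1000 (MMM)
  14 contains 1×10 (X)
  4 contains 1×4 (IV)

MMMXIV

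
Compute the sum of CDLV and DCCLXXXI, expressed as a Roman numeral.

CDLV = 455
DCCLXXXI = 781
455 + 781 = 1236

MCCXXXVI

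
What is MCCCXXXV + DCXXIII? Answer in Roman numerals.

MCCCXXXV = 1335
DCXXIII = 623
1335 + 623 = 1958

MCMLVIII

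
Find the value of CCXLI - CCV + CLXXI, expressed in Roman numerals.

CCXLI = 241, CCV = 205, CLXXI = 171
241 - 205 = 36
36 + 171 = 207

CCVII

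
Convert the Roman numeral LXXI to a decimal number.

LXXI: L=50, X=10, X=10, I=1
50 + 10 + 10 + 1 = 71

71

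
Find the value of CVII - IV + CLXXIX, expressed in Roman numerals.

CVII = 107, IV = 4, CLXXIX = 179
107 - 4 = 103
103 + 179 = 282

CCLXXXII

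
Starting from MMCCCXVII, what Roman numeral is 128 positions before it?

MMCCCXVII = 2317
2317 - 128 = 2189

MMCLXXXIX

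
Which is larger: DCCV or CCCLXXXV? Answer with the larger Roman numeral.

DCCV = 705
CCCLXXXV = 385
705 is larger

DCCV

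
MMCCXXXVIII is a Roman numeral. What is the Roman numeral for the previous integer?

MMCCXXXVIII = 2238; previous is 2237

MMCCXXXVII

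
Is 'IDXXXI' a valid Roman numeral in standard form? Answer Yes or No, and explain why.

'IDXXXI': Invalid subtractive combination: ID

No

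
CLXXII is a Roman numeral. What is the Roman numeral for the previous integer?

CLXXII = 172, so the previous integer is 172 - 1 = 171

CLXXI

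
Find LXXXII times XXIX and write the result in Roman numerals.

LXXXII = 82
XXIX = 29
82 × 29 = 2378

MMCCCLXXVIII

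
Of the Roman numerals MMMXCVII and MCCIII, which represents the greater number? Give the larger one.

MMMXCVII = 3097
MCCIII = 1203
3097 is larger

MMMXCVII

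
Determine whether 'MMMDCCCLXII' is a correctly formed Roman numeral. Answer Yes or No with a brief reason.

'MMMDCCCLXII': Check the rules: uses only the symbols I, V, X, L, C, D, M; no symbol is repeated more than three times in a row; V, L and D each appear at most once; no smaller symbol precedes a larger one (values never increase from left to right). Value: M (1000) + M (1000) + M (1000) + D (500) + C (100) + C (100) + C (100) + L (50) + X (10) + I (1) + I (1) = 3862. So it is a valid standard Roman numeral.

Yes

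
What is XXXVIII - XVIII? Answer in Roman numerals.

XXXVIII = 38
XVIII = 18
38 - 18 = 20

XX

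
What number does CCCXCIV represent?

CCCXCIV: C=100, C=100, C=100, XC=90, IV=4
100 + 100 + 100 + 90 + 4 = 394

394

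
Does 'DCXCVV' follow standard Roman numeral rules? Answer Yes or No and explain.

'DCXCVV': V should not appear more than once

No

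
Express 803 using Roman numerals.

Convert 803 to Roman numerals:
  803 contains 1×500 (D)
  303 contains 3×100 (CCC)
  3 contains 3×1 (III)

DCCCIII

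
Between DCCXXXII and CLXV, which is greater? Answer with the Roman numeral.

DCCXXXII = 732
CLXV = 165
732 is larger

DCCXXXII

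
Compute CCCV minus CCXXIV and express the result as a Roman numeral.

CCCV = 305
CCXXIV = 224
305 - 224 = 81

LXXXI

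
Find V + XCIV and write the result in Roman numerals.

V = 5
XCIV = 94
5 + 94 = 99

XCIX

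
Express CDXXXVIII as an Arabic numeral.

CDXXXVIII: CD=400, X=10, X=10, X=10, V=5, I=1, I=1, I=1
400 + 10 + 10 + 10 + 5 + 1 + 1 + 1 = 438

438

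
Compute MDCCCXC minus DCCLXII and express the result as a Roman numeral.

MDCCCXC = 1890
DCCLXII = 762
1890 - 762 = 1128

MCXXVIII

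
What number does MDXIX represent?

MDXIX: M=1000, D=500, X=10, IX=9
1000 + 500 + 10 + 9 = 1519

1519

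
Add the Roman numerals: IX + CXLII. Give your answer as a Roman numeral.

IX = 9
CXLII = 142
9 + 142 = 151

CLI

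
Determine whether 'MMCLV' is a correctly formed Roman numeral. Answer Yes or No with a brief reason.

'MMCLV': Check the rules: uses only the symbols I, V, X, L, C, D, M; no symbol is repeated more than three times in a row; V, L and D each appear at most once; no smaller symbol precedes a larger one (values never increase from left to right). Value: M (1000) + M (1000) + C (100) + L (50) + V (5) = 2155. So it is a valid standard Roman numeral.

Yes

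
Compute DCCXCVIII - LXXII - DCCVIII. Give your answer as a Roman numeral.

DCCXCVIII = 798, LXXII = 72, DCCVIII = 708
798 - 72 = 726
726 - 708 = 18

XVIII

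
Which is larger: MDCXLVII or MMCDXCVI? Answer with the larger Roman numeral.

MDCXLVII = 1647
MMCDXCVI = 2496
2496 is larger

MMCDXCVI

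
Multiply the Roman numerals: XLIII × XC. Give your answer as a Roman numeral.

XLIII = 43
XC = 90
43 × 90 = 3870

MMMDCCCLXX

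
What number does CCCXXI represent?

CCCXXI: C=100, C=100, C=100, X=10, X=10, I=1
100 + 100 + 100 + 10 + 10 + 1 = 321

321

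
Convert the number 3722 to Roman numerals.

Convert 3722 to Roman numerals:
  3722 contains 3×1000 (MMM)
  722 contains 1×500 (D)
  222 contains 2×100 (CC)
  22 contains 2×10 (XX)
  2 contains 2×1 (II)

MMMDCCXXII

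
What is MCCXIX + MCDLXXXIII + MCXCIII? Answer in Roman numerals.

MCCXIX = 1219, MCDLXXXIII = 1483, MCXCIII = 1193
1219 + 1483 = 2702
2702 + 1193 = 3895

MMMDCCCXCV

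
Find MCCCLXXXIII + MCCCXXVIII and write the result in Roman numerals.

MCCCLXXXIII = 1383
MCCCXXVIII = 1328
1383 + 1328 = 2711

MMDCCXI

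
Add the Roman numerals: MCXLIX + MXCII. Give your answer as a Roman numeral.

MCXLIX = 1149
MXCII = 1092
1149 + 1092 = 2241

MMCCXLI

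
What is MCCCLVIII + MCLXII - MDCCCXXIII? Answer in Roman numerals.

MCCCLVIII = 1358, MCLXII = 1162, MDCCCXXIII = 1823
1358 + 1162 = 2520
2520 - 1823 = 697

DCXCVII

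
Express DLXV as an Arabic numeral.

DLXV: D=500, L=50, X=10, V=5
500 + 50 + 10 + 5 = 565

565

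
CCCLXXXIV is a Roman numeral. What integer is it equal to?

CCCLXXXIV: C=100, C=100, C=100, L=50, X=10, X=10, X=10, IV=4
100 + 100 + 100 + 50 + 10 + 10 + 10 + 4 = 384

384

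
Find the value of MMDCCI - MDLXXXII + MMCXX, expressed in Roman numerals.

MMDCCI = 2701, MDLXXXII = 1582, MMCXX = 2120
2701 - 1582 = 1119
1119 + 2120 = 3239

MMMCCXXXIX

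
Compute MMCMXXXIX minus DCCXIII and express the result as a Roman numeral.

MMCMXXXIX = 2939
DCCXIII = 713
2939 - 713 = 2226

MMCCXXVI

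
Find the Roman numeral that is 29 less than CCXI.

CCXI = 211
211 - 29 = 182

CLXXXII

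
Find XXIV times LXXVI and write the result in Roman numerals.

XXIV = 24
LXXVI = 76
24 × 76 = 1824

MDCCCXXIV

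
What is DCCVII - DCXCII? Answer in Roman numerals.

DCCVII = 707
DCXCII = 692
707 - 692 = 15

XV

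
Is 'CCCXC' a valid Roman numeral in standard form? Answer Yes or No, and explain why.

'CCCXC': Check the rules: uses only the symbols I, V, X, L, C, D, M; no symbol is repeated more than three times in a row; V, L and D each appear at most once; the only place a smaller symbol precedes a larger one is the allowed subtractive pair XC, the symbol right after such a pair (if any) is smaller than the pair's first symbol, and otherwise the values never increase from left to right. Value: C (100) + C (100) + C (100) + XC (90) = 390. So it is a valid standard Roman numeral.

Yes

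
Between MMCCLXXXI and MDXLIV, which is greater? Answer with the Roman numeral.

MMCCLXXXI = 2281
MDXLIV = 1544
2281 is larger

MMCCLXXXI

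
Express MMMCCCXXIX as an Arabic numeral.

MMMCCCXXIX: M=1000, M=1000, M=1000, C=100, C=100, C=100, X=10, X=10, IX=9
1000 + 1000 + 1000 + 100 + 100 + 100 + 10 + 10 + 9 = 3329

3329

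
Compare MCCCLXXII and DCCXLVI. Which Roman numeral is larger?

MCCCLXXII = 1372
DCCXLVI = 746
1372 is larger

MCCCLXXII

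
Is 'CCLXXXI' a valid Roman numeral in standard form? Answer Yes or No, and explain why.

'CCLXXXI': Check the rules: uses only the symbols I, V, X, L, C, D, M; no symbol is repeated more than three times in a row; V, L and D each appear at most once; no smaller symbol precedes a larger one (values never increase from left to right). Value: C (100) + C (100) + L (50) + X (10) + X (10) + X (10) + I (1) = 281. So it is a valid standard Roman numeral.

Yes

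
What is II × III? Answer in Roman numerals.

II = 2
III = 3
2 × 3 = 6

VI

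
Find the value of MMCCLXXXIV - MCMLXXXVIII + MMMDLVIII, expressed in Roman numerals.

MMCCLXXXIV = 2284, MCMLXXXVIII = 1988, MMMDLVIII = 3558
2284 - 1988 = 296
296 + 3558 = 3854

MMMDCCCLIV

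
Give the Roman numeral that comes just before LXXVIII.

LXXVIII = 78; previous is 77

LXXVII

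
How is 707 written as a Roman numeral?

Convert 707 to Roman numerals:
  707 contains 1×500 (D)
  207 contains 2×100 (CC)
  7 contains 1×5 (V)
  2 contains 2×1 (II)

DCCVII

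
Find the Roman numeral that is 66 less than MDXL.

MDXL = 1540
1540 - 66 = 1474

MCDLXXIV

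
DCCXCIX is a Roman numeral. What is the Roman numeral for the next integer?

DCCXCIX = 799; next is 800

DCCC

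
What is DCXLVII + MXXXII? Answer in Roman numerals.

DCXLVII = 647
MXXXII = 1032
647 + 1032 = 1679

MDCLXXIX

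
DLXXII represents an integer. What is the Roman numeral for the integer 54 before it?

DLXXII = 572
572 - 54 = 518

DXVIII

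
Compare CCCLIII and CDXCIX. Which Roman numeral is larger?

CCCLIII = 353
CDXCIX = 499
499 is larger

CDXCIX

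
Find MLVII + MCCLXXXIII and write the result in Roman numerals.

MLVII = 1057
MCCLXXXIII = 1283
1057 + 1283 = 2340

MMCCCXL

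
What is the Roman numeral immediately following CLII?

CLII = 152, so the next integer is 152 + 1 = 153

CLIII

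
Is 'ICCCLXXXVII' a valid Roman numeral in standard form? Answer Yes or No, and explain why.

'ICCCLXXXVII': Invalid subtractive combination: IC

No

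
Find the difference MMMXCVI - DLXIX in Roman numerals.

MMMXCVI = 3096
DLXIX = 569
3096 - 569 = 2527

MMDXXVII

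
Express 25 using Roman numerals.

Convert 25 to Roman numerals:
  25 contains 2×10 (XX)
  5 contains 1×5 (V)

XXV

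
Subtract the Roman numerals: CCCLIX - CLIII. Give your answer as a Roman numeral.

CCCLIX = 359
CLIII = 153
359 - 153 = 206

CCVI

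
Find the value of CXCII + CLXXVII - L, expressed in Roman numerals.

CXCII = 192, CLXXVII = 177, L = 50
192 + 177 = 369
369 - 50 = 319

CCCXIX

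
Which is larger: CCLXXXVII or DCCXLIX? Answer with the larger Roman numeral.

CCLXXXVII = 287
DCCXLIX = 749
749 is larger

DCCXLIX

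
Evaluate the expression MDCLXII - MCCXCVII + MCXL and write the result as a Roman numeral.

MDCLXII = 1662, MCCXCVII = 1297, MCXL = 1140
1662 - 1297 = 365
365 + 1140 = 1505

MDV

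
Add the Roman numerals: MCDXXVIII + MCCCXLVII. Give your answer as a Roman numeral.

MCDXXVIII = 1428
MCCCXLVII = 1347
1428 + 1347 = 2775

MMDCCLXXV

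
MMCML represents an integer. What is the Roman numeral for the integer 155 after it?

MMCML = 2950
2950 + 155 = 3105

MMMCV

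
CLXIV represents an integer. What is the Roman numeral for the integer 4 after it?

CLXIV = 164
164 + 4 = 168

CLXVIII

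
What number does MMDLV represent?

MMDLV: M=1000, M=1000, D=500, L=50, V=5
1000 + 1000 + 500 + 50 + 5 = 2555

2555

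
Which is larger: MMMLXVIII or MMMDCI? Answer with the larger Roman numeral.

MMMLXVIII = 3068
MMMDCI = 3601
3601 is larger

MMMDCI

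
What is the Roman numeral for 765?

Convert 765 to Roman numerals:
  765 contains 1×500 (D)
  265 contains 2×100 (CC)
  65 contains 1×50 (L)
  15 contains 1×10 (X)
  5 contains 1×5 (V)

DCCLXV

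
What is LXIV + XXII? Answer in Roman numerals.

LXIV = 64
XXII = 22
64 + 22 = 86

LXXXVI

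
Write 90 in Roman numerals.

Convert 90 to Roman numerals:
  90 contains 1×90 (XC)

XC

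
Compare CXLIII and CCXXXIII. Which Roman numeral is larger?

CXLIII = 143
CCXXXIII = 233
233 is larger

CCXXXIII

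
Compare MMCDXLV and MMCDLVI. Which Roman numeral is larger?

MMCDXLV = 2445
MMCDLVI = 2456
2456 is larger

MMCDLVI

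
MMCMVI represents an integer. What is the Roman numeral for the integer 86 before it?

MMCMVI = 2906
2906 - 86 = 2820

MMDCCCXX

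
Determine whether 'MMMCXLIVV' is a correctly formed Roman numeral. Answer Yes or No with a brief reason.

'MMMCXLIVV': V should not appear more than once

No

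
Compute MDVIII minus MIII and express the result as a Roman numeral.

MDVIII = 1508
MIII = 1003
1508 - 1003 = 505

DV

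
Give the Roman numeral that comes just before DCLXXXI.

DCLXXXI = 681, so the previous integer is 681 - 1 = 680

DCLXXX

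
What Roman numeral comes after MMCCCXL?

MMCCCXL = 2340; next is 2341

MMCCCXLI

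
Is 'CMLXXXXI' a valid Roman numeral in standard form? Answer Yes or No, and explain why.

'CMLXXXXI': More than 3 consecutive X's

No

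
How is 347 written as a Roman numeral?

Convert 347 to Roman numerals:
  347 contains 3×100 (CCC)
  47 contains 1×40 (XL)
  7 contains 1×5 (V)
  2 contains 2×1 (II)

CCCXLVII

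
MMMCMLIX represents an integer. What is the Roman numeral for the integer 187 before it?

MMMCMLIX = 3959
3959 - 187 = 3772

MMMDCCLXXII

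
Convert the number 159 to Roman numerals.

Convert 159 to Roman numerals:
  159 contains 1×100 (C)
  59 contains 1×50 (L)
  9 contains 1×9 (IX)

CLIX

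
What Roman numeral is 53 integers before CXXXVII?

CXXXVII = 137
137 - 53 = 84

LXXXIV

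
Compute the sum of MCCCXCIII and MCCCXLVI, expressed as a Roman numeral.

MCCCXCIII = 1393
MCCCXLVI = 1346
1393 + 1346 = 2739

MMDCCXXXIX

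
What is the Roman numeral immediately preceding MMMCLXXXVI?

MMMCLXXXVI = 3186, so the previous integer is 3186 - 1 = 3185

MMMCLXXXV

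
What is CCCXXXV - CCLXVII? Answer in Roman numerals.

CCCXXXV = 335
CCLXVII = 267
335 - 267 = 68

LXVIII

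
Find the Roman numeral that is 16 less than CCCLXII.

CCCLXII = 362
362 - 16 = 346

CCCXLVI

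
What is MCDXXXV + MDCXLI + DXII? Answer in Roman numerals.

MCDXXXV = 1435, MDCXLI = 1641, DXII = 512
1435 + 1641 = 3076
3076 + 512 = 3588

MMMDLXXXVIII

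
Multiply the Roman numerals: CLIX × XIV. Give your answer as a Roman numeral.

CLIX = 159
XIV = 14
159 × 14 = 2226

MMCCXXVI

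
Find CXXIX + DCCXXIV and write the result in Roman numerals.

CXXIX = 129
DCCXXIV = 724
129 + 724 = 853

DCCCLIII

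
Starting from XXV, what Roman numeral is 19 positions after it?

XXV = 25
25 + 19 = 44

XLIV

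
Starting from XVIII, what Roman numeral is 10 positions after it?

XVIII = 18
18 + 10 = 28

XXVIII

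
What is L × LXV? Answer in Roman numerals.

L = 50
LXV = 65
50 × 65 = 3250

MMMCCL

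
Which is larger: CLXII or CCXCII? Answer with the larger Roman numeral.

CLXII = 162
CCXCII = 292
292 is larger

CCXCII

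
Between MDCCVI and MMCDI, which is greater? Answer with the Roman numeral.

MDCCVI = 1706
MMCDI = 2401
2401 is larger

MMCDI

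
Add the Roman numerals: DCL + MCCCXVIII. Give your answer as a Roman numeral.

DCL = 650
MCCCXVIII = 1318
650 + 1318 = 1968

MCMLXVIII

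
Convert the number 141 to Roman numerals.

Convert 141 to Roman numerals:
  141 contains 1×100 (C)
  41 contains 1×40 (XL)
  1 contains 1×1 (I)

CXLI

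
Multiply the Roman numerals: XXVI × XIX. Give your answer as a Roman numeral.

XXVI = 26
XIX = 19
26 × 19 = 494

CDXCIV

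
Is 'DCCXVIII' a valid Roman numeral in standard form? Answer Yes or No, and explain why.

'DCCXVIII': Check the rules: uses only the symbols I, V, X, L, C, D, M; no symbol is repeated more than three times in a row; V, L and D each appear at most once; no smaller symbol precedes a larger one (values never increase from left to right). Value: D (500) + C (100) + C (100) + X (10) + V (5) + I (1) + I (1) + I (1) = 718. So it is a valid standard Roman numeral.

Yes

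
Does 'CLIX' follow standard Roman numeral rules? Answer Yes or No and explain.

'CLIX': Check the rules: uses only the symbols I, V, X, L, C, D, M; no symbol is repeated more than three times in a row; V, L and D each appear at most once; the only place a smaller symbol precedes a larger one is the allowed subtractive pair IX, the symbol right after such a pair (if any) is smaller than the pair's first symbol, and otherwise the values never increase from left to right. Value: C (100) + L (50) + IX (9) = 159. So it is a valid standard Roman numeral.

Yes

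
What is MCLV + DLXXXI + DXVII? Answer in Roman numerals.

MCLV = 1155, DLXXXI = 581, DXVII = 517
1155 + 581 = 1736
1736 + 517 = 2253

MMCCLIII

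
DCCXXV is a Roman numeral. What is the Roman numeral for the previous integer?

DCCXXV = 725, so the previous integer is 725 - 1 = 724

DCCXXIV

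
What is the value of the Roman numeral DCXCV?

DCXCV: D=500, C=100, XC=90, V=5
500 + 100 + 90 + 5 = 695

695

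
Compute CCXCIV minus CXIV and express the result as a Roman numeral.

CCXCIV = 294
CXIV = 114
294 - 114 = 180

CLXXX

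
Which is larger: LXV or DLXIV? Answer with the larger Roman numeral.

LXV = 65
DLXIV = 564
564 is larger

DLXIV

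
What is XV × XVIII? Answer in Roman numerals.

XV = 15
XVIII = 18
15 × 18 = 270

CCLXX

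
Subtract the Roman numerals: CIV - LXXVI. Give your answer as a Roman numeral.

CIV = 104
LXXVI = 76
104 - 76 = 28

XXVIII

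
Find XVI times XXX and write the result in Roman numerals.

XVI = 16
XXX = 30
16 × 30 = 480

CDLXXX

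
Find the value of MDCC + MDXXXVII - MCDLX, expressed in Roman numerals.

MDCC = 1700, MDXXXVII = 1537, MCDLX = 1460
1700 + 1537 = 3237
3237 - 1460 = 1777

MDCCLXXVII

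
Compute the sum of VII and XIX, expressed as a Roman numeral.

VII = 7
XIX = 19
7 + 19 = 26

XXVI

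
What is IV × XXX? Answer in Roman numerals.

IV = 4
XXX = 30
4 × 30 = 120

CXX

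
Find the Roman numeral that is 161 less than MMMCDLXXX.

MMMCDLXXX = 3480
3480 - 161 = 3319

MMMCCCXIX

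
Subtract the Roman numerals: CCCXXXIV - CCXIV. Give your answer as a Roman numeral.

CCCXXXIV = 334
CCXIV = 214
334 - 214 = 120

CXX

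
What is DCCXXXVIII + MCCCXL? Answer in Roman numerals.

DCCXXXVIII = 738
MCCCXL = 1340
738 + 1340 = 2078

MMLXXVIII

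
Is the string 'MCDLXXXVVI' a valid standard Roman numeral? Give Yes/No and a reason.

'MCDLXXXVVI': V should not appear more than once

No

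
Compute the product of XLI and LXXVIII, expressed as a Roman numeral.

XLI = 41
LXXVIII = 78
41 × 78 = 3198

MMMCXCVIII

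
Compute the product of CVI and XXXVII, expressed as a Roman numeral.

CVI = 106
XXXVII = 37
106 × 37 = 3922

MMMCMXXII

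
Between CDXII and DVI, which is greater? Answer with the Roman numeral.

CDXII = 412
DVI = 506
506 is larger

DVI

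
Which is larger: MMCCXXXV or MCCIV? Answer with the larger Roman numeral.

MMCCXXXV = 2235
MCCIV = 1204
2235 is larger

MMCCXXXV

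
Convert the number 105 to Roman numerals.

Convert 105 to Roman numerals:
  105 contains 1×100 (C)
  5 contains 1×5 (V)

CV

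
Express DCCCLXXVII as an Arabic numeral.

DCCCLXXVII: D=500, C=100, C=100, C=100, L=50, X=10, X=10, V=5, I=1, I=1
500 + 100 + 100 + 100 + 50 + 10 + 10 + 5 + 1 + 1 = 877

877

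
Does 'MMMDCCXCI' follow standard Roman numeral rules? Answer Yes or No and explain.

'MMMDCCXCI': Check the rules: uses only the symbols I, V, X, L, C, D, M; no symbol is repeated more than three times in a row; V, L and D each appear at most once; the only place a smaller symbol precedes a larger one is the allowed subtractive pair XC, the symbol right after such a pair (if any) is smaller than the pair's first symbol, and otherwise the values never increase from left to right. Value: M (1000) + M (1000) + M (1000) + D (500) + C (100) + C (100) + XC (90) + I (1) = 3791. So it is a valid standard Roman numeral.

Yes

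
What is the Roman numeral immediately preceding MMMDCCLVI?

MMMDCCLVI = 3756, so the previous integer is 3756 - 1 = 3755

MMMDCCLV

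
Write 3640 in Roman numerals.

Convert 3640 to Roman numerals:
  3640 contains 3×1000 (MMM)
  640 contains 1×500 (D)
  140 contains 1×100 (C)
  40 contains 1×40 (XL)

MMMDCXL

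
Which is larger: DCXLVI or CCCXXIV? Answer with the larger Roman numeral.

DCXLVI = 646
CCCXXIV = 324
646 is larger

DCXLVI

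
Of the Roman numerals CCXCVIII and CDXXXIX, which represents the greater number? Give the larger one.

CCXCVIII = 298
CDXXXIX = 439
439 is larger

CDXXXIX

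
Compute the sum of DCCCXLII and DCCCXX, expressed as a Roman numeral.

DCCCXLII = 842
DCCCXX = 820
842 + 820 = 1662

MDCLXII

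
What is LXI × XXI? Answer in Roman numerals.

LXI = 61
XXI = 21
61 × 21 = 1281

MCCLXXXI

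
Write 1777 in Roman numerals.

Convert 1777 to Roman numerals:
  1777 contains 1×1000 (M)
  777 contains 1×500 (D)
  277 contains 2×100 (CC)
  77 contains 1×50 (L)
  27 contains 2×10 (XX)
  7 contains 1×5 (V)
  2 contains 2×1 (II)

MDCCLXXVII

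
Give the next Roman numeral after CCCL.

CCCL = 350; next is 351

CCCLI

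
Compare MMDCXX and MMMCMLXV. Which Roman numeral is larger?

MMDCXX = 2620
MMMCMLXV = 3965
3965 is larger

MMMCMLXV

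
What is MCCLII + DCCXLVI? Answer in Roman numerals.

MCCLII = 1252
DCCXLVI = 746
1252 + 746 = 1998

MCMXCVIII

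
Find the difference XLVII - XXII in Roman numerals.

XLVII = 47
XXII = 22
47 - 22 = 25

XXV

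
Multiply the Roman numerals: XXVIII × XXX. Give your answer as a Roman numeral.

XXVIII = 28
XXX = 30
28 × 30 = 840

DCCCXL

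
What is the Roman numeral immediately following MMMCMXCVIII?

MMMCMXCVIII = 3998; next is 3999

MMMCMXCIX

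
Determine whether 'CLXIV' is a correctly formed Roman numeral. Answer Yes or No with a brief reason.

'CLXIV': Check the rules: uses only the symbols I, V, X, L, C, D, M; no symbol is repeated more than three times in a row; V, L and D each appear at most once; the only place a smaller symbol precedes a larger one is the allowed subtractive pair IV, the symbol right after such a pair (if any) is smaller than the pair's first symbol, and otherwise the values never increase from left to right. Value: C (100) + L (50) + X (10) + IV (4) = 164. So it is a valid standard Roman numeral.

Yes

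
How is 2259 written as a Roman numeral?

Convert 2259 to Roman numerals:
  2259 contains 2×1000 (MM)
  259 contains 2×100 (CC)
  59 contains 1×50 (L)
  9 contains 1×9 (IX)

MMCCLIX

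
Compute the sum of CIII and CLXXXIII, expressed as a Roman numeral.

CIII = 103
CLXXXIII = 183
103 + 183 = 286

CCLXXXVI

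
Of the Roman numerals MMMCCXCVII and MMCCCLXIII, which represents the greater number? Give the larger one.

MMMCCXCVII = 3297
MMCCCLXIII = 2363
3297 is larger

MMMCCXCVII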